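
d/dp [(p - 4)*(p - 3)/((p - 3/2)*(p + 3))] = 2*(17*p^2 - 66*p + 27)/(4*p^4 + 12*p^3 - 27*p^2 - 54*p + 81)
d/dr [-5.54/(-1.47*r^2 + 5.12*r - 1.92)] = (28.3648 - 16.2876*r)/(1.47*r^2 - 5.12*r + 1.92)^2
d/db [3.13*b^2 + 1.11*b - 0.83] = 6.26*b + 1.11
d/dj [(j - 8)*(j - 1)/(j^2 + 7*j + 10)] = 2*(8*j^2 + 2*j - 73)/(j^4 + 14*j^3 + 69*j^2 + 140*j + 100)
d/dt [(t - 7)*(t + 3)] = 2*t - 4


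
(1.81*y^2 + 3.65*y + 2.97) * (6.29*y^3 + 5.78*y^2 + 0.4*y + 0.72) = 11.3849*y^5 + 33.4203*y^4 + 40.5023*y^3 + 19.9298*y^2 + 3.816*y + 2.1384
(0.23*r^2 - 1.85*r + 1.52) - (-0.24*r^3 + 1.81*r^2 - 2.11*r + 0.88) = 0.24*r^3 - 1.58*r^2 + 0.26*r + 0.64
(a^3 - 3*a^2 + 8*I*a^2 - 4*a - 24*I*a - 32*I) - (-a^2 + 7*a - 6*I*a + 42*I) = a^3 - 2*a^2 + 8*I*a^2 - 11*a - 18*I*a - 74*I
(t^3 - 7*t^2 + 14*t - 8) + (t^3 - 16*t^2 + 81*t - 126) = 2*t^3 - 23*t^2 + 95*t - 134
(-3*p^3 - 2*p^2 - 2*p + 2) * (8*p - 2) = -24*p^4 - 10*p^3 - 12*p^2 + 20*p - 4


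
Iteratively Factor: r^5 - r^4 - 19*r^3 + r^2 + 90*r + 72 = (r - 4)*(r^4 + 3*r^3 - 7*r^2 - 27*r - 18) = (r - 4)*(r + 1)*(r^3 + 2*r^2 - 9*r - 18) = (r - 4)*(r - 3)*(r + 1)*(r^2 + 5*r + 6) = (r - 4)*(r - 3)*(r + 1)*(r + 3)*(r + 2)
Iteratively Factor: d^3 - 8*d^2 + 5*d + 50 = (d + 2)*(d^2 - 10*d + 25) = (d - 5)*(d + 2)*(d - 5)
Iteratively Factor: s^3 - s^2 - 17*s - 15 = (s - 5)*(s^2 + 4*s + 3) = (s - 5)*(s + 1)*(s + 3)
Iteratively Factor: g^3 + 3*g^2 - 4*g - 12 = (g + 3)*(g^2 - 4) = (g + 2)*(g + 3)*(g - 2)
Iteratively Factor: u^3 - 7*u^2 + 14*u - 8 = (u - 1)*(u^2 - 6*u + 8) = (u - 2)*(u - 1)*(u - 4)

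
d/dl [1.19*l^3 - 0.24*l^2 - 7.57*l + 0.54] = 3.57*l^2 - 0.48*l - 7.57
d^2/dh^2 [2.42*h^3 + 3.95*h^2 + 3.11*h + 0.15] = 14.52*h + 7.9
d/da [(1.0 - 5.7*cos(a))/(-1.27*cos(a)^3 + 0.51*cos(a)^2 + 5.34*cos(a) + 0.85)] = (14.478*cos(a)^3 - 6.717*cos(a)^2 + 1.02*cos(a) + 10.185)*sin(a)/(1.6129*cos(a)^6 - 1.2954*cos(a)^5 - 13.3035*cos(a)^4 + 3.2878*cos(a)^3 + 29.3826*cos(a)^2 + 9.078*cos(a) + 0.7225)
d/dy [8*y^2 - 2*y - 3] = 16*y - 2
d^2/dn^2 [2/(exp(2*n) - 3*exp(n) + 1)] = 2*((3 - 4*exp(n))*(exp(2*n) - 3*exp(n) + 1) + 2*(2*exp(n) - 3)^2*exp(n))*exp(n)/(exp(2*n) - 3*exp(n) + 1)^3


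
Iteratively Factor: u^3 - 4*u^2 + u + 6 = (u + 1)*(u^2 - 5*u + 6) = (u - 3)*(u + 1)*(u - 2)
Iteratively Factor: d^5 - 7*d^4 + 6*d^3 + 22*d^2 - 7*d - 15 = (d - 1)*(d^4 - 6*d^3 + 22*d + 15) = (d - 5)*(d - 1)*(d^3 - d^2 - 5*d - 3) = (d - 5)*(d - 3)*(d - 1)*(d^2 + 2*d + 1) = (d - 5)*(d - 3)*(d - 1)*(d + 1)*(d + 1)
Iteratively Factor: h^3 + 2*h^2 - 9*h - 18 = (h - 3)*(h^2 + 5*h + 6) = (h - 3)*(h + 2)*(h + 3)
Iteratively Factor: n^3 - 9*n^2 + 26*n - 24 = (n - 3)*(n^2 - 6*n + 8) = (n - 3)*(n - 2)*(n - 4)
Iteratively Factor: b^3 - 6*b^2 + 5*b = (b)*(b^2 - 6*b + 5) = b*(b - 5)*(b - 1)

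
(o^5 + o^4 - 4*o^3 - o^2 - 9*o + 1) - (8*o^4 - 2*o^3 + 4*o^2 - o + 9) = o^5 - 7*o^4 - 2*o^3 - 5*o^2 - 8*o - 8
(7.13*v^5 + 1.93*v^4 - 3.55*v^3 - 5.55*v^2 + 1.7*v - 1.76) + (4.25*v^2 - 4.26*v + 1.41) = 7.13*v^5 + 1.93*v^4 - 3.55*v^3 - 1.3*v^2 - 2.56*v - 0.35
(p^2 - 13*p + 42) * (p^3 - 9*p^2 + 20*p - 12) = p^5 - 22*p^4 + 179*p^3 - 650*p^2 + 996*p - 504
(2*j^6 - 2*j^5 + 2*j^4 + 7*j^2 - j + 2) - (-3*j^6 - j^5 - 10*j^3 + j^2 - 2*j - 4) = 5*j^6 - j^5 + 2*j^4 + 10*j^3 + 6*j^2 + j + 6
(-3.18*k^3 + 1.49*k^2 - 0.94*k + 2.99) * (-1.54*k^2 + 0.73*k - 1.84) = 4.8972*k^5 - 4.616*k^4 + 8.3865*k^3 - 8.0324*k^2 + 3.9123*k - 5.5016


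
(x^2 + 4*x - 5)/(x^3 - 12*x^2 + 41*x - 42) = (x^2 + 4*x - 5)/(x^3 - 12*x^2 + 41*x - 42)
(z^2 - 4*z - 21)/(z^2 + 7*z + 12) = (z - 7)/(z + 4)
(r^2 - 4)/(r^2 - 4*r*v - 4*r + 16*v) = (r^2 - 4)/(r^2 - 4*r*v - 4*r + 16*v)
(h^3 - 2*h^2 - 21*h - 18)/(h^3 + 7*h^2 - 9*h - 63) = (h^2 - 5*h - 6)/(h^2 + 4*h - 21)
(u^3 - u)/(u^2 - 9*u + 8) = u*(u + 1)/(u - 8)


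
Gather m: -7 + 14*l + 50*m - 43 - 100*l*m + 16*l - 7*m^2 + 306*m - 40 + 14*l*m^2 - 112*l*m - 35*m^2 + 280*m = 30*l + m^2*(14*l - 42) + m*(636 - 212*l) - 90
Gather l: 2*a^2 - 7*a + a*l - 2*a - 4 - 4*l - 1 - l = 2*a^2 - 9*a + l*(a - 5) - 5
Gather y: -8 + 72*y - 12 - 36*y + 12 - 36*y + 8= 0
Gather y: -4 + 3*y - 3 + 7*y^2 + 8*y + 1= 7*y^2 + 11*y - 6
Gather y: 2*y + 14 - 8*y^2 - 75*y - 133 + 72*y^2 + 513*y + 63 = 64*y^2 + 440*y - 56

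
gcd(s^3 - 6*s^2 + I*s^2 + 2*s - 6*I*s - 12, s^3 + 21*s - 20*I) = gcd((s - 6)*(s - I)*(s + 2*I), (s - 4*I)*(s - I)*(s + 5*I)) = s - I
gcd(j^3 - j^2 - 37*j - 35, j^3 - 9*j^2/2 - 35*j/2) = j - 7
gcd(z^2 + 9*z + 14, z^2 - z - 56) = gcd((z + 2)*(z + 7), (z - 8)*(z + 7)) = z + 7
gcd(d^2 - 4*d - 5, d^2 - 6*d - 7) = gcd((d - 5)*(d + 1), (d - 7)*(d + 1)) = d + 1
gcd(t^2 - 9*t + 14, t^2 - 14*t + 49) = t - 7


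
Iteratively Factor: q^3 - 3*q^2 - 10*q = (q - 5)*(q^2 + 2*q) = q*(q - 5)*(q + 2)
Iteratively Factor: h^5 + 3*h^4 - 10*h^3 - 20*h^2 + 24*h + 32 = (h - 2)*(h^4 + 5*h^3 - 20*h - 16) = (h - 2)^2*(h^3 + 7*h^2 + 14*h + 8) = (h - 2)^2*(h + 4)*(h^2 + 3*h + 2) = (h - 2)^2*(h + 2)*(h + 4)*(h + 1)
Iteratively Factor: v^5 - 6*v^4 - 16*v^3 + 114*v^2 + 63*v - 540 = (v - 4)*(v^4 - 2*v^3 - 24*v^2 + 18*v + 135) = (v - 4)*(v - 3)*(v^3 + v^2 - 21*v - 45) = (v - 4)*(v - 3)*(v + 3)*(v^2 - 2*v - 15) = (v - 5)*(v - 4)*(v - 3)*(v + 3)*(v + 3)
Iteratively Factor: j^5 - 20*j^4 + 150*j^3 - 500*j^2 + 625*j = (j - 5)*(j^4 - 15*j^3 + 75*j^2 - 125*j) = (j - 5)^2*(j^3 - 10*j^2 + 25*j) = j*(j - 5)^2*(j^2 - 10*j + 25) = j*(j - 5)^3*(j - 5)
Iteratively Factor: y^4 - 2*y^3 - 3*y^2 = (y + 1)*(y^3 - 3*y^2) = (y - 3)*(y + 1)*(y^2) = y*(y - 3)*(y + 1)*(y)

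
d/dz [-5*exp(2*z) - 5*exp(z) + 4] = (-10*exp(z) - 5)*exp(z)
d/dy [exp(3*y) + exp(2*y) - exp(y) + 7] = (3*exp(2*y) + 2*exp(y) - 1)*exp(y)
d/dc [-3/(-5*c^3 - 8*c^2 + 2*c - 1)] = 3*(-15*c^2 - 16*c + 2)/(5*c^3 + 8*c^2 - 2*c + 1)^2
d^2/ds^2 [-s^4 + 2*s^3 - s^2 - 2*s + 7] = -12*s^2 + 12*s - 2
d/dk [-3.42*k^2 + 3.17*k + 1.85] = 3.17 - 6.84*k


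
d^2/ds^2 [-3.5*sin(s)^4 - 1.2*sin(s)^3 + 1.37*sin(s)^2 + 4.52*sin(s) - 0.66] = 56.0*sin(s)^4 + 10.8*sin(s)^3 - 47.48*sin(s)^2 - 11.72*sin(s) + 2.74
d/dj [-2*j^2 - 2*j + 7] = -4*j - 2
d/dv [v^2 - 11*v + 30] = 2*v - 11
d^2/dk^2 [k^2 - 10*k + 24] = 2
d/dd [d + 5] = 1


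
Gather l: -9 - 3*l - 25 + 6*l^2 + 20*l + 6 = 6*l^2 + 17*l - 28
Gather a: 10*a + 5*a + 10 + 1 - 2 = 15*a + 9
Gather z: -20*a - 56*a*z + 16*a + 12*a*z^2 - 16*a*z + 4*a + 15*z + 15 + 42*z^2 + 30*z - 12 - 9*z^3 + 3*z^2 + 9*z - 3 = -9*z^3 + z^2*(12*a + 45) + z*(54 - 72*a)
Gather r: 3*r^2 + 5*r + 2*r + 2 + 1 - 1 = 3*r^2 + 7*r + 2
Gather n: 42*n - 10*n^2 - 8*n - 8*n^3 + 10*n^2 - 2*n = -8*n^3 + 32*n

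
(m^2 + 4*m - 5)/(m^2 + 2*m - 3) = (m + 5)/(m + 3)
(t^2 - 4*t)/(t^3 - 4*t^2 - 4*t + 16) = t/(t^2 - 4)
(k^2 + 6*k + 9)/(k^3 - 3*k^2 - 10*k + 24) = (k + 3)/(k^2 - 6*k + 8)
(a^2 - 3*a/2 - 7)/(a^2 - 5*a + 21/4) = 2*(a + 2)/(2*a - 3)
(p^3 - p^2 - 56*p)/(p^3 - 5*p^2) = (p^2 - p - 56)/(p*(p - 5))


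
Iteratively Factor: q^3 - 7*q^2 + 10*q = (q - 5)*(q^2 - 2*q) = (q - 5)*(q - 2)*(q)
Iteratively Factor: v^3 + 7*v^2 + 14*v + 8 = (v + 1)*(v^2 + 6*v + 8) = (v + 1)*(v + 2)*(v + 4)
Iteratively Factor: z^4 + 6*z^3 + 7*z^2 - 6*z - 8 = (z + 2)*(z^3 + 4*z^2 - z - 4) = (z - 1)*(z + 2)*(z^2 + 5*z + 4) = (z - 1)*(z + 1)*(z + 2)*(z + 4)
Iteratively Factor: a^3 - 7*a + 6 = (a - 1)*(a^2 + a - 6) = (a - 2)*(a - 1)*(a + 3)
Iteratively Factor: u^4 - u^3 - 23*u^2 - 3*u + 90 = (u + 3)*(u^3 - 4*u^2 - 11*u + 30) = (u + 3)^2*(u^2 - 7*u + 10) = (u - 5)*(u + 3)^2*(u - 2)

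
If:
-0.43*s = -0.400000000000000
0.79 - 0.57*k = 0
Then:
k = 1.39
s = 0.93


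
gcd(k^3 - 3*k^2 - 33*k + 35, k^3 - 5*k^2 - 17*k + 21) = k^2 - 8*k + 7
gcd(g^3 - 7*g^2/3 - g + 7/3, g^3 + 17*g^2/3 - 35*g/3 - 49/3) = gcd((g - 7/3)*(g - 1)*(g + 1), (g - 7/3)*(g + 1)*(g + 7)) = g^2 - 4*g/3 - 7/3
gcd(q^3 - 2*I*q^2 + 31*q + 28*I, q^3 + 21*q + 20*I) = q^2 + 5*I*q - 4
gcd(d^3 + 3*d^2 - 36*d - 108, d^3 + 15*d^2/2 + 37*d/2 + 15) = d + 3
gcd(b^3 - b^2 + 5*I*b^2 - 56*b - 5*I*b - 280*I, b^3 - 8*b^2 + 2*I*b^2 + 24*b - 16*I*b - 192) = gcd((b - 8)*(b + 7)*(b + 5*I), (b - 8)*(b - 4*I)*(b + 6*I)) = b - 8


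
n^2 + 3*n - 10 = (n - 2)*(n + 5)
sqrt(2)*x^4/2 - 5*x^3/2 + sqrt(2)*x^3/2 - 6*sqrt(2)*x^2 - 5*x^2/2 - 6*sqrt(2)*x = x*(x - 4*sqrt(2))*(x + 3*sqrt(2)/2)*(sqrt(2)*x/2 + sqrt(2)/2)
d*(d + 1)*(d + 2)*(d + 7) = d^4 + 10*d^3 + 23*d^2 + 14*d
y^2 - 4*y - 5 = (y - 5)*(y + 1)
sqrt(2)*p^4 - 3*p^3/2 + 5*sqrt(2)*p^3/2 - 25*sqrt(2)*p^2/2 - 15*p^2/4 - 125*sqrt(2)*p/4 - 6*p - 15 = (p + 5/2)*(p - 3*sqrt(2))*(p + 2*sqrt(2))*(sqrt(2)*p + 1/2)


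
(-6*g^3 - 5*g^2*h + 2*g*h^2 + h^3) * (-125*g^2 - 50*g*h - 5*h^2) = 750*g^5 + 925*g^4*h + 30*g^3*h^2 - 200*g^2*h^3 - 60*g*h^4 - 5*h^5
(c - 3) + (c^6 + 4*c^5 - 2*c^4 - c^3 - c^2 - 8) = c^6 + 4*c^5 - 2*c^4 - c^3 - c^2 + c - 11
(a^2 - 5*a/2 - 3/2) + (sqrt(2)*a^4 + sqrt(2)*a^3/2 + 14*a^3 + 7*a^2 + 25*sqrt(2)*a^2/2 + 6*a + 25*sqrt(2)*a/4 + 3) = sqrt(2)*a^4 + sqrt(2)*a^3/2 + 14*a^3 + 8*a^2 + 25*sqrt(2)*a^2/2 + 7*a/2 + 25*sqrt(2)*a/4 + 3/2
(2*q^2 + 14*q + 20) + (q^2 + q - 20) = 3*q^2 + 15*q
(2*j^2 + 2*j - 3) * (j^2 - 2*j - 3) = 2*j^4 - 2*j^3 - 13*j^2 + 9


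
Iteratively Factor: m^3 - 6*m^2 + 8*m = (m - 2)*(m^2 - 4*m) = m*(m - 2)*(m - 4)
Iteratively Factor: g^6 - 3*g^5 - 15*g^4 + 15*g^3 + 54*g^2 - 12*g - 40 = (g - 5)*(g^5 + 2*g^4 - 5*g^3 - 10*g^2 + 4*g + 8) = (g - 5)*(g + 2)*(g^4 - 5*g^2 + 4) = (g - 5)*(g - 1)*(g + 2)*(g^3 + g^2 - 4*g - 4) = (g - 5)*(g - 1)*(g + 2)^2*(g^2 - g - 2) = (g - 5)*(g - 2)*(g - 1)*(g + 2)^2*(g + 1)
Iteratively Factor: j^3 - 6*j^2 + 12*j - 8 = (j - 2)*(j^2 - 4*j + 4) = (j - 2)^2*(j - 2)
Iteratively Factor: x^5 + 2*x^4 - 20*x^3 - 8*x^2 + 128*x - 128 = (x - 2)*(x^4 + 4*x^3 - 12*x^2 - 32*x + 64) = (x - 2)^2*(x^3 + 6*x^2 - 32) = (x - 2)^2*(x + 4)*(x^2 + 2*x - 8) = (x - 2)^3*(x + 4)*(x + 4)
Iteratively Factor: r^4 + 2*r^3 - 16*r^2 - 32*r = (r)*(r^3 + 2*r^2 - 16*r - 32) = r*(r + 2)*(r^2 - 16) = r*(r - 4)*(r + 2)*(r + 4)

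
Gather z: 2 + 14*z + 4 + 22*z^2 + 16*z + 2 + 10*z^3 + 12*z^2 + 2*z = 10*z^3 + 34*z^2 + 32*z + 8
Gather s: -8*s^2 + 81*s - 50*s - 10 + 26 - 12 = -8*s^2 + 31*s + 4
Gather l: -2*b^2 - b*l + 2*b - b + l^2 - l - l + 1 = -2*b^2 + b + l^2 + l*(-b - 2) + 1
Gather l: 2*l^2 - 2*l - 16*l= 2*l^2 - 18*l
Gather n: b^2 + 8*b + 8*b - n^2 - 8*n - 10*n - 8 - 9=b^2 + 16*b - n^2 - 18*n - 17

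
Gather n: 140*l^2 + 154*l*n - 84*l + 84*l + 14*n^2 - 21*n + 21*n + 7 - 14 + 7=140*l^2 + 154*l*n + 14*n^2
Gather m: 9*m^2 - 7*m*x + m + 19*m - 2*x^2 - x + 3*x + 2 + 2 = 9*m^2 + m*(20 - 7*x) - 2*x^2 + 2*x + 4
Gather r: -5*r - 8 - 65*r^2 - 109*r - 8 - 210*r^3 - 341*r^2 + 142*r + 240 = -210*r^3 - 406*r^2 + 28*r + 224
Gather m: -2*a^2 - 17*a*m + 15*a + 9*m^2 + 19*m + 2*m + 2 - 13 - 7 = -2*a^2 + 15*a + 9*m^2 + m*(21 - 17*a) - 18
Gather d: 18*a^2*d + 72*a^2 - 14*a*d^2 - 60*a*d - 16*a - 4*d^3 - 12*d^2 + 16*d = 72*a^2 - 16*a - 4*d^3 + d^2*(-14*a - 12) + d*(18*a^2 - 60*a + 16)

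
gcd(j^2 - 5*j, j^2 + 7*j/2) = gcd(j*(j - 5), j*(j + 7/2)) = j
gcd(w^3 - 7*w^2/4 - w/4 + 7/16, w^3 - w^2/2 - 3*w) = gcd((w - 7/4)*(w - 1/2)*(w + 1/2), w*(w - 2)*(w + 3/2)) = 1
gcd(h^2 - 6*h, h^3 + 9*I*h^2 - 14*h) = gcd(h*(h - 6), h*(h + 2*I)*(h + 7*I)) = h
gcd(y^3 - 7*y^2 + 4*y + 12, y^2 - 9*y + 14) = y - 2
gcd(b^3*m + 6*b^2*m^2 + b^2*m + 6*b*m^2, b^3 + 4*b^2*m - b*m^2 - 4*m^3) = 1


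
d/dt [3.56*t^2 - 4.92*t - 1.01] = 7.12*t - 4.92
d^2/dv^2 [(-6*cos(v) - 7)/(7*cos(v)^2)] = (-15*cos(v) + 28*cos(2*v) + 3*cos(3*v) - 56)/(14*cos(v)^4)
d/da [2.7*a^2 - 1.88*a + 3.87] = 5.4*a - 1.88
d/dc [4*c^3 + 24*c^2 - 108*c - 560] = 12*c^2 + 48*c - 108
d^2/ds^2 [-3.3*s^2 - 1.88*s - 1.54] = -6.60000000000000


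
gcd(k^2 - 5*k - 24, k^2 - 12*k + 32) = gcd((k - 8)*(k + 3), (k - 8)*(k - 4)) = k - 8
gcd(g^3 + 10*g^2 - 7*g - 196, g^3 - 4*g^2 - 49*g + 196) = g^2 + 3*g - 28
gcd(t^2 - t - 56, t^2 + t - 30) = 1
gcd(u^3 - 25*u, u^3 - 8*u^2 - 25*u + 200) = u^2 - 25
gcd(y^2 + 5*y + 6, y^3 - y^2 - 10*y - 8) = y + 2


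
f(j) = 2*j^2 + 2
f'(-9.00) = -36.00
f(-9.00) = 164.00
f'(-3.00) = -12.00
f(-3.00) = 20.00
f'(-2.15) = -8.60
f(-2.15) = 11.24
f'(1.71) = 6.84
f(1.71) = 7.85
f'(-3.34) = -13.36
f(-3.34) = 24.31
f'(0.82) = 3.28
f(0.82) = 3.34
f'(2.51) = 10.04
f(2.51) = 14.60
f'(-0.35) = -1.40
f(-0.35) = 2.24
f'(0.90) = 3.60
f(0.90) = 3.62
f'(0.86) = 3.44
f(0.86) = 3.48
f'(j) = 4*j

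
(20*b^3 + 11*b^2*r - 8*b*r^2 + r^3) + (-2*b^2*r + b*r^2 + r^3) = 20*b^3 + 9*b^2*r - 7*b*r^2 + 2*r^3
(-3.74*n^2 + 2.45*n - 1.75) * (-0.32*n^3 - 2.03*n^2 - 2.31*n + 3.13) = 1.1968*n^5 + 6.8082*n^4 + 4.2259*n^3 - 13.8132*n^2 + 11.711*n - 5.4775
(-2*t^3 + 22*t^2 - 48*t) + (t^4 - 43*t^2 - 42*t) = t^4 - 2*t^3 - 21*t^2 - 90*t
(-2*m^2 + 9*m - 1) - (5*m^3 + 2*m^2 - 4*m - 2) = -5*m^3 - 4*m^2 + 13*m + 1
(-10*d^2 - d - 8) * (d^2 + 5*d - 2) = -10*d^4 - 51*d^3 + 7*d^2 - 38*d + 16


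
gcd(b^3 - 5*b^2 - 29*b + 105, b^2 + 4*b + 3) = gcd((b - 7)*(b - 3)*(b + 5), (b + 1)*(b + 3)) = 1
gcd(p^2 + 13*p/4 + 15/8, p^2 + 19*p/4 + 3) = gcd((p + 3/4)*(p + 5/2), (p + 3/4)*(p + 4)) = p + 3/4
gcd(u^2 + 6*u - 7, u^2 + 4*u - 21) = u + 7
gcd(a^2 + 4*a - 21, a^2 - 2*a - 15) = 1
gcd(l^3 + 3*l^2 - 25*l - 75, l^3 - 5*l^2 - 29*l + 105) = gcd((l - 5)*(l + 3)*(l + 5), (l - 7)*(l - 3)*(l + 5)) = l + 5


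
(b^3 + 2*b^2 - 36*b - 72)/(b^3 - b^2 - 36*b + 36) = (b + 2)/(b - 1)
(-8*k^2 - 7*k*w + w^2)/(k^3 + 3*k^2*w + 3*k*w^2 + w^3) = (-8*k + w)/(k^2 + 2*k*w + w^2)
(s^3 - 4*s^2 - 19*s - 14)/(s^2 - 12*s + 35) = (s^2 + 3*s + 2)/(s - 5)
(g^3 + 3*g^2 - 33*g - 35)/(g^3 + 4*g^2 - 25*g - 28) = (g - 5)/(g - 4)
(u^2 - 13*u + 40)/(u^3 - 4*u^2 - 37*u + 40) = (u - 5)/(u^2 + 4*u - 5)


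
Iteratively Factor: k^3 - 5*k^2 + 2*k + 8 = (k - 2)*(k^2 - 3*k - 4) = (k - 2)*(k + 1)*(k - 4)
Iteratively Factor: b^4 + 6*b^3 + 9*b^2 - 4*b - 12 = (b - 1)*(b^3 + 7*b^2 + 16*b + 12) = (b - 1)*(b + 2)*(b^2 + 5*b + 6) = (b - 1)*(b + 2)^2*(b + 3)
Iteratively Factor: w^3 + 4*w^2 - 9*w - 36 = (w + 4)*(w^2 - 9) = (w - 3)*(w + 4)*(w + 3)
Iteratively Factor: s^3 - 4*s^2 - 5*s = (s + 1)*(s^2 - 5*s) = s*(s + 1)*(s - 5)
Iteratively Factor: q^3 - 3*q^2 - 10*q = (q - 5)*(q^2 + 2*q) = (q - 5)*(q + 2)*(q)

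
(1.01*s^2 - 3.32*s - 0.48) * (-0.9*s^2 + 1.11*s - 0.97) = -0.909*s^4 + 4.1091*s^3 - 4.2329*s^2 + 2.6876*s + 0.4656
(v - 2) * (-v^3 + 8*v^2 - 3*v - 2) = -v^4 + 10*v^3 - 19*v^2 + 4*v + 4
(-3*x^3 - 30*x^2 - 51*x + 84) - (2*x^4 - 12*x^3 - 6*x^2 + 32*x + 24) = -2*x^4 + 9*x^3 - 24*x^2 - 83*x + 60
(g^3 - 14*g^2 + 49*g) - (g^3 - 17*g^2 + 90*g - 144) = 3*g^2 - 41*g + 144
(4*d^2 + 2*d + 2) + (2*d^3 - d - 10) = 2*d^3 + 4*d^2 + d - 8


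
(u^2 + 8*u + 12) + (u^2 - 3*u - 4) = 2*u^2 + 5*u + 8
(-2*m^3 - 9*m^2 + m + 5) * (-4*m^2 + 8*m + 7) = 8*m^5 + 20*m^4 - 90*m^3 - 75*m^2 + 47*m + 35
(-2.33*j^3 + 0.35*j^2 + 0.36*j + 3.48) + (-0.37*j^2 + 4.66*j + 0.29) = -2.33*j^3 - 0.02*j^2 + 5.02*j + 3.77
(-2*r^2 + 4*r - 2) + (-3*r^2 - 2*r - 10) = -5*r^2 + 2*r - 12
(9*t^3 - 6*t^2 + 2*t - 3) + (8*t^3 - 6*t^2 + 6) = 17*t^3 - 12*t^2 + 2*t + 3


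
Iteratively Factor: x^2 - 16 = (x + 4)*(x - 4)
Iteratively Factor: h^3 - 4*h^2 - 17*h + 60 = (h + 4)*(h^2 - 8*h + 15) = (h - 3)*(h + 4)*(h - 5)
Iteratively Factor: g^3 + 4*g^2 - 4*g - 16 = (g + 4)*(g^2 - 4) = (g - 2)*(g + 4)*(g + 2)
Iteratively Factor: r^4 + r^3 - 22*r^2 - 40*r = (r + 4)*(r^3 - 3*r^2 - 10*r) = r*(r + 4)*(r^2 - 3*r - 10) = r*(r - 5)*(r + 4)*(r + 2)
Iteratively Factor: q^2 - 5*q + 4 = (q - 1)*(q - 4)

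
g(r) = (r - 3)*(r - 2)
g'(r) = 2*r - 5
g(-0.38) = 8.04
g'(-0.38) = -5.76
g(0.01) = 5.95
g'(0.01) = -4.98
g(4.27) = 2.88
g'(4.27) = 3.54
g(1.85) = 0.17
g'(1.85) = -1.30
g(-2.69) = 26.69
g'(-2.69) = -10.38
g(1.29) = 1.21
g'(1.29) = -2.42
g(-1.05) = 12.35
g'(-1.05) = -7.10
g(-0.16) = 6.83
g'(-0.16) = -5.32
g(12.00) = 90.00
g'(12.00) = 19.00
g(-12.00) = 210.00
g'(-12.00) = -29.00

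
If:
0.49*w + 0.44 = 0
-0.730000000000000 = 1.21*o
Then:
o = -0.60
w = -0.90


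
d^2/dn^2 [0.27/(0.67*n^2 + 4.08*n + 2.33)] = (-0.242406*n^2 - 1.476144*n + 0.27*(1.34*n + 4.08)*(2.68*n + 8.16) - 0.842994)/(0.67*n^2 + 4.08*n + 2.33)^3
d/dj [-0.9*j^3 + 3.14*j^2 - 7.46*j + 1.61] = -2.7*j^2 + 6.28*j - 7.46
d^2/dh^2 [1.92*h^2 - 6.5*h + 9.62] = 3.84000000000000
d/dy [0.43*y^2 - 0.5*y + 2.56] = 0.86*y - 0.5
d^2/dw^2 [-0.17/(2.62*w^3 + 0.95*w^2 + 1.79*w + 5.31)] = ((2.6724*w + 0.323)*(2.62*w^3 + 0.95*w^2 + 1.79*w + 5.31) - 0.17*(7.86*w^2 + 1.9*w + 1.79)*(15.72*w^2 + 3.8*w + 3.58))/(2.62*w^3 + 0.95*w^2 + 1.79*w + 5.31)^3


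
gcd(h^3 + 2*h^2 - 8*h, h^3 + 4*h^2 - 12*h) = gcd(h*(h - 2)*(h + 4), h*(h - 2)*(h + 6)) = h^2 - 2*h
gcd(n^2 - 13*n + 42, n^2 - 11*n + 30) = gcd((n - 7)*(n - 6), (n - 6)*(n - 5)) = n - 6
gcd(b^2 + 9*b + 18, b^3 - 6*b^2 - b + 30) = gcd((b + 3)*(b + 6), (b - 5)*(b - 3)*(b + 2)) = 1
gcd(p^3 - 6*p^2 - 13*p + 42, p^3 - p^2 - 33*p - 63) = p^2 - 4*p - 21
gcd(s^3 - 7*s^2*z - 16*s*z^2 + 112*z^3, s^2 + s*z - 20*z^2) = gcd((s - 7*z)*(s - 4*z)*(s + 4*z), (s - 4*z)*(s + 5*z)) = -s + 4*z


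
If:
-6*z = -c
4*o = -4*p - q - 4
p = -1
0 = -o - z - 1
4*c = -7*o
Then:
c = 42/17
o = -24/17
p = -1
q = 96/17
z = 7/17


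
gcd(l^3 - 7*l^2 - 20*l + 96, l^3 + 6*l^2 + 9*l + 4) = l + 4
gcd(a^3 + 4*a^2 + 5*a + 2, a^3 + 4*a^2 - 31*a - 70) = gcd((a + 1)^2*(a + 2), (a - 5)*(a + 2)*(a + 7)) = a + 2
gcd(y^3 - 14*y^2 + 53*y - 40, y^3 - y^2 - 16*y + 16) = y - 1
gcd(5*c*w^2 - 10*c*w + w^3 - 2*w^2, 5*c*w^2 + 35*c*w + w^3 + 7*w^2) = 5*c*w + w^2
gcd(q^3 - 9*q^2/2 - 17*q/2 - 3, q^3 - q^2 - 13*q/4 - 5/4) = q^2 + 3*q/2 + 1/2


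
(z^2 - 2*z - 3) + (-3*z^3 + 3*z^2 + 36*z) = -3*z^3 + 4*z^2 + 34*z - 3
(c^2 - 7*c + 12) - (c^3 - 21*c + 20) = -c^3 + c^2 + 14*c - 8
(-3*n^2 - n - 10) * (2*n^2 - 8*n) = -6*n^4 + 22*n^3 - 12*n^2 + 80*n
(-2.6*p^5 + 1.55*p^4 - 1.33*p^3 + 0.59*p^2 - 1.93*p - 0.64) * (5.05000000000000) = -13.13*p^5 + 7.8275*p^4 - 6.7165*p^3 + 2.9795*p^2 - 9.7465*p - 3.232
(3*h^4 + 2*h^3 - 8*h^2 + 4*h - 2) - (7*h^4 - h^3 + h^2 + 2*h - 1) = -4*h^4 + 3*h^3 - 9*h^2 + 2*h - 1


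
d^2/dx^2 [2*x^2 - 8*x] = 4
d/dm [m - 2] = 1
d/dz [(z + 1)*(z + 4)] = 2*z + 5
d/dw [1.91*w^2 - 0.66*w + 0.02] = 3.82*w - 0.66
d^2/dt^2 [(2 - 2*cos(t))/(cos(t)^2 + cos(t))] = 2*(-2*(cos(t) - 1)*(2*cos(t) + 1)^2*sin(t)^2 + (cos(t) + 1)^2*cos(t)^3 + (cos(t) + 1)*(2*cos(t) + cos(2*t) - 4*cos(3*t) + 1)*cos(t)/2)/((cos(t) + 1)^3*cos(t)^3)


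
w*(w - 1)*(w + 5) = w^3 + 4*w^2 - 5*w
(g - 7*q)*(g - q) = g^2 - 8*g*q + 7*q^2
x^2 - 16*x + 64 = (x - 8)^2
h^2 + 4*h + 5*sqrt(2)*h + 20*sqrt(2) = (h + 4)*(h + 5*sqrt(2))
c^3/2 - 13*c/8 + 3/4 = (c/2 + 1)*(c - 3/2)*(c - 1/2)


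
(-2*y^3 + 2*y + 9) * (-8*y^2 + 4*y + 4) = 16*y^5 - 8*y^4 - 24*y^3 - 64*y^2 + 44*y + 36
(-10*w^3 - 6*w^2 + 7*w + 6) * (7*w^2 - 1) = -70*w^5 - 42*w^4 + 59*w^3 + 48*w^2 - 7*w - 6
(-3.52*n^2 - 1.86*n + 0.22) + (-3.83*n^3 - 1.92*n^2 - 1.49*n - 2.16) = -3.83*n^3 - 5.44*n^2 - 3.35*n - 1.94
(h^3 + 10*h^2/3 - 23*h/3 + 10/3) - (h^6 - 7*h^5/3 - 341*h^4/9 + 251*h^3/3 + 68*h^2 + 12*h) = -h^6 + 7*h^5/3 + 341*h^4/9 - 248*h^3/3 - 194*h^2/3 - 59*h/3 + 10/3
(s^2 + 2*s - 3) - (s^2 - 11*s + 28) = 13*s - 31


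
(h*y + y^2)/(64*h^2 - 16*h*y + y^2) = y*(h + y)/(64*h^2 - 16*h*y + y^2)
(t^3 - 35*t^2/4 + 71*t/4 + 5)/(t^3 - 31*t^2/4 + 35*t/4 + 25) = (4*t + 1)/(4*t + 5)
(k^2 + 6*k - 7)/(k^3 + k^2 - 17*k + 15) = (k + 7)/(k^2 + 2*k - 15)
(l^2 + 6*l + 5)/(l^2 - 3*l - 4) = (l + 5)/(l - 4)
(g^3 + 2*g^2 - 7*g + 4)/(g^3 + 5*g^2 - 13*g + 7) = (g + 4)/(g + 7)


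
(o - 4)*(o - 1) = o^2 - 5*o + 4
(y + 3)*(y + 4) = y^2 + 7*y + 12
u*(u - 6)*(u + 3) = u^3 - 3*u^2 - 18*u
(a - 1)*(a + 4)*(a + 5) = a^3 + 8*a^2 + 11*a - 20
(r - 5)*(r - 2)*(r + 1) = r^3 - 6*r^2 + 3*r + 10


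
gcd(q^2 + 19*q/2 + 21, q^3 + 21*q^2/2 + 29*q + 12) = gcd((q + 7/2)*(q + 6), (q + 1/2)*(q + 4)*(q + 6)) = q + 6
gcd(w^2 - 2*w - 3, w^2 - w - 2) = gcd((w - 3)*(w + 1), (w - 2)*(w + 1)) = w + 1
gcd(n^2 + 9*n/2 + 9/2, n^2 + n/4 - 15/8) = n + 3/2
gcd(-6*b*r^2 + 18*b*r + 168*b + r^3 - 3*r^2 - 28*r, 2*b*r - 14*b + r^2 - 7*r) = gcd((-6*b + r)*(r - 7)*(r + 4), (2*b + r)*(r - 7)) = r - 7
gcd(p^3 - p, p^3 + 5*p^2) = p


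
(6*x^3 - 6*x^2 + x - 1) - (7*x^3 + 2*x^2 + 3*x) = -x^3 - 8*x^2 - 2*x - 1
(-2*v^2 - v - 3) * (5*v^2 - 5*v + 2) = -10*v^4 + 5*v^3 - 14*v^2 + 13*v - 6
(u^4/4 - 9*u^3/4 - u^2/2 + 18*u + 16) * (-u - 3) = -u^5/4 + 3*u^4/2 + 29*u^3/4 - 33*u^2/2 - 70*u - 48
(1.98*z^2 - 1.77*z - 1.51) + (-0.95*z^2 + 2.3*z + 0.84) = 1.03*z^2 + 0.53*z - 0.67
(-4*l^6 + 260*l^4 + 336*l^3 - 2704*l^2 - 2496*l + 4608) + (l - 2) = -4*l^6 + 260*l^4 + 336*l^3 - 2704*l^2 - 2495*l + 4606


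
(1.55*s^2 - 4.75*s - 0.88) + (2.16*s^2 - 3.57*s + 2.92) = 3.71*s^2 - 8.32*s + 2.04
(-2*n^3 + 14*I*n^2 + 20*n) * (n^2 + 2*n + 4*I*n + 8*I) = -2*n^5 - 4*n^4 + 6*I*n^4 - 36*n^3 + 12*I*n^3 - 72*n^2 + 80*I*n^2 + 160*I*n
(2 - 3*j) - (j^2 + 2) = -j^2 - 3*j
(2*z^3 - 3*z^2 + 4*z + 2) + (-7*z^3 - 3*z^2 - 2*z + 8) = -5*z^3 - 6*z^2 + 2*z + 10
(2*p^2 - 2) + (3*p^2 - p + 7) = 5*p^2 - p + 5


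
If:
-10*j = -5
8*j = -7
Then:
No Solution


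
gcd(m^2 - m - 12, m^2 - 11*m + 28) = m - 4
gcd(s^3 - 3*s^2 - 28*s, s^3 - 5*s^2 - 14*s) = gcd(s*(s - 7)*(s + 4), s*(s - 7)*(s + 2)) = s^2 - 7*s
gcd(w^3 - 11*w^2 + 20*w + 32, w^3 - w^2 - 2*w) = w + 1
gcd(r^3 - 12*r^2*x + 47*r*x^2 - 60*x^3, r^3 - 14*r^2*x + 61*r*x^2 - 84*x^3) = r^2 - 7*r*x + 12*x^2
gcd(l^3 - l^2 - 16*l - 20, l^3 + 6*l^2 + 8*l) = l + 2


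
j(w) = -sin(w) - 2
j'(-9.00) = 0.91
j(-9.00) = -1.59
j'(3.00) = 0.99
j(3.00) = -2.14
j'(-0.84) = -0.67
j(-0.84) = -1.26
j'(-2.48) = 0.79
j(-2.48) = -1.39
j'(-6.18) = -0.99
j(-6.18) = -2.10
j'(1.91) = 0.33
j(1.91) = -2.94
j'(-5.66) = -0.81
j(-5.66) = -2.58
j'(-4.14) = 0.54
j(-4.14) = -2.84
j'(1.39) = -0.18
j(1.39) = -2.98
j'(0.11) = -0.99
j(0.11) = -2.11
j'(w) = -cos(w)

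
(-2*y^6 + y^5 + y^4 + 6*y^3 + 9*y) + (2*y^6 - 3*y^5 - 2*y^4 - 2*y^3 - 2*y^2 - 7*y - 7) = -2*y^5 - y^4 + 4*y^3 - 2*y^2 + 2*y - 7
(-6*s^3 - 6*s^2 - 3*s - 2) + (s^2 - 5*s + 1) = -6*s^3 - 5*s^2 - 8*s - 1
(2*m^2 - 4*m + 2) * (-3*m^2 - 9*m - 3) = -6*m^4 - 6*m^3 + 24*m^2 - 6*m - 6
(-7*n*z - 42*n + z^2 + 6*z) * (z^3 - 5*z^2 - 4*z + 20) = -7*n*z^4 - 7*n*z^3 + 238*n*z^2 + 28*n*z - 840*n + z^5 + z^4 - 34*z^3 - 4*z^2 + 120*z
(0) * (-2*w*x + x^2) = 0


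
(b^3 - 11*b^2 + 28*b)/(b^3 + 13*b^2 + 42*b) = (b^2 - 11*b + 28)/(b^2 + 13*b + 42)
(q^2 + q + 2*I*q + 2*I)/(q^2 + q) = (q + 2*I)/q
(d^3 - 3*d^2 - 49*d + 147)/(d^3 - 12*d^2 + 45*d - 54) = (d^2 - 49)/(d^2 - 9*d + 18)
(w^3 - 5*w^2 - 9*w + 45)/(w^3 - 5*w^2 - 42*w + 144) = (w^2 - 2*w - 15)/(w^2 - 2*w - 48)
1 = 1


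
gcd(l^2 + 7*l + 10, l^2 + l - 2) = l + 2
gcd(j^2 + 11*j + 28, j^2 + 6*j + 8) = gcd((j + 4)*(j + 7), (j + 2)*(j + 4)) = j + 4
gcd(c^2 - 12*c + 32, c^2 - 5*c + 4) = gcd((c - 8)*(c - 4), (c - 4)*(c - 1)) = c - 4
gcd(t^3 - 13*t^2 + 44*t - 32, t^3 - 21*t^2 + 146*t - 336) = t - 8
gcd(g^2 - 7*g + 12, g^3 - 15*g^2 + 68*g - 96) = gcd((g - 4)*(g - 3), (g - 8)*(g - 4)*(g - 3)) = g^2 - 7*g + 12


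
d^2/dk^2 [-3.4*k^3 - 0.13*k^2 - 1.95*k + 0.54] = -20.4*k - 0.26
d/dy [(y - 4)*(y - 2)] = 2*y - 6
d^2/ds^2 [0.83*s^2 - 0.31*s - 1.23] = 1.66000000000000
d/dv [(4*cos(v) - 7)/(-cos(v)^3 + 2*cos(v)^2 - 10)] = (-34*cos(v) + 29*cos(2*v)/2 - 2*cos(3*v) + 109/2)*sin(v)/(cos(v)^3 - 2*cos(v)^2 + 10)^2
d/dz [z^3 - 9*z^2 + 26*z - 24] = 3*z^2 - 18*z + 26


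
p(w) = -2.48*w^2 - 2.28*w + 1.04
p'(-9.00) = 42.36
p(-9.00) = -179.32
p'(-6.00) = 27.48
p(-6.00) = -74.56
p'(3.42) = -19.24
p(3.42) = -35.76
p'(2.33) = -13.84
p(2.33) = -17.74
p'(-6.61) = 30.51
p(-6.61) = -92.25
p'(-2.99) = 12.55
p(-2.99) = -14.31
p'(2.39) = -14.13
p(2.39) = -18.58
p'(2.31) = -13.74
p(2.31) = -17.46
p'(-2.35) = 9.38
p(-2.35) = -7.30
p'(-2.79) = 11.56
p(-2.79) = -11.90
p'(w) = -4.96*w - 2.28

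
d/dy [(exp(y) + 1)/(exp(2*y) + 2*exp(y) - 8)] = (-2*(exp(y) + 1)^2 + exp(2*y) + 2*exp(y) - 8)*exp(y)/(exp(2*y) + 2*exp(y) - 8)^2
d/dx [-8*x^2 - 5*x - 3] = -16*x - 5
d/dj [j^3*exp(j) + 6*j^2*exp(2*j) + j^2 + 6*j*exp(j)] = j^3*exp(j) + 12*j^2*exp(2*j) + 3*j^2*exp(j) + 12*j*exp(2*j) + 6*j*exp(j) + 2*j + 6*exp(j)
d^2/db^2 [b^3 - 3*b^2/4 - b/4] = 6*b - 3/2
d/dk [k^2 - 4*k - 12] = 2*k - 4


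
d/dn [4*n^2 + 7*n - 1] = 8*n + 7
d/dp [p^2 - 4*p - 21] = 2*p - 4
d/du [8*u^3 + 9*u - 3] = 24*u^2 + 9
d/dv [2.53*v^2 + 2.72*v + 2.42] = 5.06*v + 2.72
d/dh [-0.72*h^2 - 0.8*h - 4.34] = -1.44*h - 0.8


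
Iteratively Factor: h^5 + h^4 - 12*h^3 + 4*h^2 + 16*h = (h - 2)*(h^4 + 3*h^3 - 6*h^2 - 8*h) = (h - 2)^2*(h^3 + 5*h^2 + 4*h) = (h - 2)^2*(h + 1)*(h^2 + 4*h) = h*(h - 2)^2*(h + 1)*(h + 4)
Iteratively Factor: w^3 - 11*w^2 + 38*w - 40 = (w - 2)*(w^2 - 9*w + 20) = (w - 5)*(w - 2)*(w - 4)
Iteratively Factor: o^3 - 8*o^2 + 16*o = (o)*(o^2 - 8*o + 16) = o*(o - 4)*(o - 4)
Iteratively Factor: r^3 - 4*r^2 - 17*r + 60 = (r + 4)*(r^2 - 8*r + 15) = (r - 3)*(r + 4)*(r - 5)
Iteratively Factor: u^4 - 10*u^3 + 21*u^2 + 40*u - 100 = (u - 2)*(u^3 - 8*u^2 + 5*u + 50) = (u - 2)*(u + 2)*(u^2 - 10*u + 25) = (u - 5)*(u - 2)*(u + 2)*(u - 5)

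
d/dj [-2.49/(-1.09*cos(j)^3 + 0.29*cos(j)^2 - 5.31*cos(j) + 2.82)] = (8.1423*cos(j)^2 - 1.4442*cos(j) + 13.2219)*sin(j)/(1.09*cos(j)^3 - 0.29*cos(j)^2 + 5.31*cos(j) - 2.82)^2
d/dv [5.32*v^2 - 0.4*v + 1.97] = 10.64*v - 0.4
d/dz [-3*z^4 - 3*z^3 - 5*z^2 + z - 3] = -12*z^3 - 9*z^2 - 10*z + 1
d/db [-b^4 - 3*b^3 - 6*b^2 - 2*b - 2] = -4*b^3 - 9*b^2 - 12*b - 2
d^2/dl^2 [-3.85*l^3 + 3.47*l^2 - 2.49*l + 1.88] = 6.94 - 23.1*l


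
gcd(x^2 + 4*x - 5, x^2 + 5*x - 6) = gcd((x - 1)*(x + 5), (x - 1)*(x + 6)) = x - 1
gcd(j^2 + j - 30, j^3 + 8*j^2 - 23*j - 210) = j^2 + j - 30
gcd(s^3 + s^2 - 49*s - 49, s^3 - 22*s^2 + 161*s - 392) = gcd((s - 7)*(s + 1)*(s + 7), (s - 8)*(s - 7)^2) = s - 7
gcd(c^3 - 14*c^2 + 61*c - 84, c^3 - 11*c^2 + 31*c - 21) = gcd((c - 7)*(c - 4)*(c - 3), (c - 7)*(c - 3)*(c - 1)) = c^2 - 10*c + 21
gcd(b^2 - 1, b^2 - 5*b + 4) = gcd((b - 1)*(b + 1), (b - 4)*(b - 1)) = b - 1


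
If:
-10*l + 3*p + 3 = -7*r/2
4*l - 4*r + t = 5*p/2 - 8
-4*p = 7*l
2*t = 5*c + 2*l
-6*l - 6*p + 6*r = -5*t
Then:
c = -376/195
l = 32/39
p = -56/39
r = 106/39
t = -4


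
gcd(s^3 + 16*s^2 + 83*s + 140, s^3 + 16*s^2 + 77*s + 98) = s + 7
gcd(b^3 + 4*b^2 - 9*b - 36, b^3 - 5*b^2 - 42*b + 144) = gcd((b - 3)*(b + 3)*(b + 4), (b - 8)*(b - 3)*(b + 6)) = b - 3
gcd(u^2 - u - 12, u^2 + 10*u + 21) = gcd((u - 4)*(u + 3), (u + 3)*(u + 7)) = u + 3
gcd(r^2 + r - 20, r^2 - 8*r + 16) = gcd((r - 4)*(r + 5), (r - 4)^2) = r - 4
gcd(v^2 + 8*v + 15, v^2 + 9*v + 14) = 1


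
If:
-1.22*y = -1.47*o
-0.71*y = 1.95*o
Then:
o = 0.00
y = 0.00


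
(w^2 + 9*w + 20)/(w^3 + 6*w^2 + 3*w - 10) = (w + 4)/(w^2 + w - 2)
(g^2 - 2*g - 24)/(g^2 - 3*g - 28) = (g - 6)/(g - 7)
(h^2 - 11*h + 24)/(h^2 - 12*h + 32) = (h - 3)/(h - 4)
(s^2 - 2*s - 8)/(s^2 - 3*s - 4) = (s + 2)/(s + 1)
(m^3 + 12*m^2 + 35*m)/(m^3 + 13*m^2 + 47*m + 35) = m/(m + 1)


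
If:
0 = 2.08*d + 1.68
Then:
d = -0.81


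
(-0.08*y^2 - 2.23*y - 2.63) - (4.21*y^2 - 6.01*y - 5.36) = -4.29*y^2 + 3.78*y + 2.73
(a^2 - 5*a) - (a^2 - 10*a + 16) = 5*a - 16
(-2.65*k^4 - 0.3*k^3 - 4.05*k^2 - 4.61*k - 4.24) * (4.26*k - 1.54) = -11.289*k^5 + 2.803*k^4 - 16.791*k^3 - 13.4016*k^2 - 10.963*k + 6.5296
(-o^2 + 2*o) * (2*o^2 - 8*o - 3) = -2*o^4 + 12*o^3 - 13*o^2 - 6*o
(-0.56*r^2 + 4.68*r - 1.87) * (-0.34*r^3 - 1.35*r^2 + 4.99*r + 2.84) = 0.1904*r^5 - 0.8352*r^4 - 8.4766*r^3 + 24.2873*r^2 + 3.9599*r - 5.3108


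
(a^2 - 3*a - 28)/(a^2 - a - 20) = (a - 7)/(a - 5)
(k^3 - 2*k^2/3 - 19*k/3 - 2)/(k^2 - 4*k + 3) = (3*k^2 + 7*k + 2)/(3*(k - 1))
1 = 1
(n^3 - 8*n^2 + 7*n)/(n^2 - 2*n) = (n^2 - 8*n + 7)/(n - 2)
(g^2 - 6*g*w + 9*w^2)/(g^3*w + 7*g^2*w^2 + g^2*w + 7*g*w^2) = (g^2 - 6*g*w + 9*w^2)/(g*w*(g^2 + 7*g*w + g + 7*w))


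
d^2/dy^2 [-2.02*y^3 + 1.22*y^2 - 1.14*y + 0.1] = 2.44 - 12.12*y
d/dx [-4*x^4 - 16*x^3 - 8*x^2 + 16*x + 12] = -16*x^3 - 48*x^2 - 16*x + 16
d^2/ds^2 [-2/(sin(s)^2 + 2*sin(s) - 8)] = 4*(2*sin(s)^4 + 3*sin(s)^3 + 15*sin(s)^2 + 2*sin(s) - 12)/(sin(s)^2 + 2*sin(s) - 8)^3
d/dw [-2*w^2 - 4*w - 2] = -4*w - 4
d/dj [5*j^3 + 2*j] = 15*j^2 + 2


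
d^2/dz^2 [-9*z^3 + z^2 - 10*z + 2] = 2 - 54*z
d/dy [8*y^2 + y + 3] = 16*y + 1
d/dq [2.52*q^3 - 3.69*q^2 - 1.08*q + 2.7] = 7.56*q^2 - 7.38*q - 1.08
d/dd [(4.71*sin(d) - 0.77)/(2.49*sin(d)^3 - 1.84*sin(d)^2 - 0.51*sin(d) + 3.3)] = (-23.4558*sin(d)^3 + 14.4183*sin(d)^2 - 2.8336*sin(d) + 15.1503)*cos(d)/(6.2001*sin(d)^6 - 9.1632*sin(d)^5 + 0.8458*sin(d)^4 + 18.3108*sin(d)^3 - 11.8839*sin(d)^2 - 3.366*sin(d) + 10.89)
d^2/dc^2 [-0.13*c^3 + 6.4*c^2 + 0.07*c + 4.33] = 12.8 - 0.78*c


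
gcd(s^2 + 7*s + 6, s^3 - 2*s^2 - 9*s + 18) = 1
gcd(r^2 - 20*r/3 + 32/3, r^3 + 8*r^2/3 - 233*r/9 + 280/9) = r - 8/3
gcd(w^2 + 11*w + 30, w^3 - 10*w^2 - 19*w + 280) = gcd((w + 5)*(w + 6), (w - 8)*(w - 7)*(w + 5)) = w + 5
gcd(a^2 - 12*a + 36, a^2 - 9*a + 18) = a - 6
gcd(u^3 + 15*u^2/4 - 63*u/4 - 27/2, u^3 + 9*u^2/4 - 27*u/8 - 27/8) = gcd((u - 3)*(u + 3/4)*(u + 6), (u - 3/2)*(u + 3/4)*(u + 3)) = u + 3/4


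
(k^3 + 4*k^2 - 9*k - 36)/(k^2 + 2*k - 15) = (k^2 + 7*k + 12)/(k + 5)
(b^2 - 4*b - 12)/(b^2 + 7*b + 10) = (b - 6)/(b + 5)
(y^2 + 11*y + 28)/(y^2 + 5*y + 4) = (y + 7)/(y + 1)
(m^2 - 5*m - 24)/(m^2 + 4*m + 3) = (m - 8)/(m + 1)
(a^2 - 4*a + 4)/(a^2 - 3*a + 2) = (a - 2)/(a - 1)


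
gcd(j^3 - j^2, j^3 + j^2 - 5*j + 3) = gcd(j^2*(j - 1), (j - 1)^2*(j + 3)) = j - 1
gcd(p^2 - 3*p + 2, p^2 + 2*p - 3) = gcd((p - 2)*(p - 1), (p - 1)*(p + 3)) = p - 1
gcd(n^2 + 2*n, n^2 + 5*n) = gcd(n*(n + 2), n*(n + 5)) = n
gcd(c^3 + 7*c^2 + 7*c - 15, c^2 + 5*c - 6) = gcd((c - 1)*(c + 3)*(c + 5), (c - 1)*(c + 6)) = c - 1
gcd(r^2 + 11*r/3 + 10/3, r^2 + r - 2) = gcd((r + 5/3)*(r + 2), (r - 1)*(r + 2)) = r + 2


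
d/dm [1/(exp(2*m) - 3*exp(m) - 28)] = (3 - 2*exp(m))*exp(m)/(-exp(2*m) + 3*exp(m) + 28)^2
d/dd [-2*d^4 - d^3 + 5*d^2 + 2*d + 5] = -8*d^3 - 3*d^2 + 10*d + 2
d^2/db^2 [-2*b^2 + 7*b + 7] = -4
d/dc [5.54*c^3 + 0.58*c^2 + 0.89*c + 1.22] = 16.62*c^2 + 1.16*c + 0.89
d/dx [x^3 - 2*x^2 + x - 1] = 3*x^2 - 4*x + 1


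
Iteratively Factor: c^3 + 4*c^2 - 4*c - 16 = (c + 2)*(c^2 + 2*c - 8) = (c - 2)*(c + 2)*(c + 4)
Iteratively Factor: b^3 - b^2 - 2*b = (b - 2)*(b^2 + b) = (b - 2)*(b + 1)*(b)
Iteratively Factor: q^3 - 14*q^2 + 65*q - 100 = (q - 4)*(q^2 - 10*q + 25) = (q - 5)*(q - 4)*(q - 5)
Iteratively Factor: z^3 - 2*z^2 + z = (z - 1)*(z^2 - z) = z*(z - 1)*(z - 1)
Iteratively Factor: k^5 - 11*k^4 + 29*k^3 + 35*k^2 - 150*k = (k + 2)*(k^4 - 13*k^3 + 55*k^2 - 75*k) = (k - 5)*(k + 2)*(k^3 - 8*k^2 + 15*k) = k*(k - 5)*(k + 2)*(k^2 - 8*k + 15) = k*(k - 5)*(k - 3)*(k + 2)*(k - 5)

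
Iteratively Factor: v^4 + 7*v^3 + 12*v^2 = (v + 4)*(v^3 + 3*v^2) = v*(v + 4)*(v^2 + 3*v) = v^2*(v + 4)*(v + 3)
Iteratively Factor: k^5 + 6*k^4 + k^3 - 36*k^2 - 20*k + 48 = (k - 1)*(k^4 + 7*k^3 + 8*k^2 - 28*k - 48) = (k - 1)*(k + 4)*(k^3 + 3*k^2 - 4*k - 12) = (k - 1)*(k + 2)*(k + 4)*(k^2 + k - 6) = (k - 2)*(k - 1)*(k + 2)*(k + 4)*(k + 3)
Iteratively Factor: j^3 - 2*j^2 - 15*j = (j)*(j^2 - 2*j - 15) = j*(j - 5)*(j + 3)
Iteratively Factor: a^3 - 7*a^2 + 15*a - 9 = (a - 1)*(a^2 - 6*a + 9) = (a - 3)*(a - 1)*(a - 3)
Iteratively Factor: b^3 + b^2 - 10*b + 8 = (b + 4)*(b^2 - 3*b + 2) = (b - 2)*(b + 4)*(b - 1)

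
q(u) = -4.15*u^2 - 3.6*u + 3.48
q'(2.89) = -27.59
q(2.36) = -28.13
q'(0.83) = -10.49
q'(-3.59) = 26.20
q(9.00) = -365.07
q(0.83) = -2.37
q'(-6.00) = 46.20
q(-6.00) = -124.32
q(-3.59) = -37.08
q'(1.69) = -17.63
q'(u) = -8.3*u - 3.6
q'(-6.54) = 50.68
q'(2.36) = -23.19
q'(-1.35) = 7.60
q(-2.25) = -9.43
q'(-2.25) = 15.08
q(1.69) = -14.46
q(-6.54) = -150.48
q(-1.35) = 0.78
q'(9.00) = -78.30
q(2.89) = -41.59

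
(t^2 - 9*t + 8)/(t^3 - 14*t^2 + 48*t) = (t - 1)/(t*(t - 6))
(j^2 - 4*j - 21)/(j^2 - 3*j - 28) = (j + 3)/(j + 4)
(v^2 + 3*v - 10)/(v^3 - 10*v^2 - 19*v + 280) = (v - 2)/(v^2 - 15*v + 56)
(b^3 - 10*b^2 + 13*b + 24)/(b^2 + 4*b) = (b^3 - 10*b^2 + 13*b + 24)/(b*(b + 4))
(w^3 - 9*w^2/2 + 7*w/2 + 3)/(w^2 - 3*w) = w - 3/2 - 1/w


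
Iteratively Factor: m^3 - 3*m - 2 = (m + 1)*(m^2 - m - 2) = (m + 1)^2*(m - 2)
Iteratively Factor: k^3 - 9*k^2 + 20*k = (k - 4)*(k^2 - 5*k) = k*(k - 4)*(k - 5)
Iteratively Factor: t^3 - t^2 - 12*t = (t)*(t^2 - t - 12) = t*(t + 3)*(t - 4)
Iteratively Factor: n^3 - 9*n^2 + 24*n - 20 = (n - 2)*(n^2 - 7*n + 10) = (n - 5)*(n - 2)*(n - 2)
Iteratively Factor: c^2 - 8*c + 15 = (c - 3)*(c - 5)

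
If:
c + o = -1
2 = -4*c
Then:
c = -1/2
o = -1/2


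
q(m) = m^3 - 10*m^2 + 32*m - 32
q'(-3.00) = 119.00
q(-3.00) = -245.00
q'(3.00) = -1.00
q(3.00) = 1.00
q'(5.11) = 8.14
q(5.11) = 3.83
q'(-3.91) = 156.06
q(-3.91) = -369.78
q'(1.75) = 6.19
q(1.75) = -1.27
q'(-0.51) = 42.98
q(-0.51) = -51.05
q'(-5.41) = 228.00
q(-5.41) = -656.14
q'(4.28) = 1.36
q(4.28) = 0.18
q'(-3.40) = 134.68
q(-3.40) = -295.70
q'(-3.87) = 154.33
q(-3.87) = -363.57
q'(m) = 3*m^2 - 20*m + 32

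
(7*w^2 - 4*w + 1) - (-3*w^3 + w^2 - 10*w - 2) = 3*w^3 + 6*w^2 + 6*w + 3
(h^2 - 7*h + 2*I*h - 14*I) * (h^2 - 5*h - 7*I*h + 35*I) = h^4 - 12*h^3 - 5*I*h^3 + 49*h^2 + 60*I*h^2 - 168*h - 175*I*h + 490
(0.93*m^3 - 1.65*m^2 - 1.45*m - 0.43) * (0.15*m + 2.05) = 0.1395*m^4 + 1.659*m^3 - 3.6*m^2 - 3.037*m - 0.8815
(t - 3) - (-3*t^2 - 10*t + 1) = 3*t^2 + 11*t - 4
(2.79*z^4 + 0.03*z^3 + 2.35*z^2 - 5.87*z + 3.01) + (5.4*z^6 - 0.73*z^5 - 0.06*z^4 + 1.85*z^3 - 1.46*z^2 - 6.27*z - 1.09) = 5.4*z^6 - 0.73*z^5 + 2.73*z^4 + 1.88*z^3 + 0.89*z^2 - 12.14*z + 1.92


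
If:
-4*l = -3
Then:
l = 3/4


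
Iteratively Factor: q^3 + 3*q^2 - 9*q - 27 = (q + 3)*(q^2 - 9) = (q - 3)*(q + 3)*(q + 3)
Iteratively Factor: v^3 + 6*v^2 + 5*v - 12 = (v + 3)*(v^2 + 3*v - 4) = (v + 3)*(v + 4)*(v - 1)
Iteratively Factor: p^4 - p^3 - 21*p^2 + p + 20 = (p + 4)*(p^3 - 5*p^2 - p + 5) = (p - 5)*(p + 4)*(p^2 - 1) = (p - 5)*(p + 1)*(p + 4)*(p - 1)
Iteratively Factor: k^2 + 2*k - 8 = (k - 2)*(k + 4)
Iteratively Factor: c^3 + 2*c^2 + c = (c + 1)*(c^2 + c) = c*(c + 1)*(c + 1)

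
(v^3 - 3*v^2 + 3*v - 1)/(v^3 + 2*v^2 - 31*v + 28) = (v^2 - 2*v + 1)/(v^2 + 3*v - 28)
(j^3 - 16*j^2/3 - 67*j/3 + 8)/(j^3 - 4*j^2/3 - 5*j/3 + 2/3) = (j^2 - 5*j - 24)/(j^2 - j - 2)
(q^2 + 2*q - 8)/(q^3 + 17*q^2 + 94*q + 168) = (q - 2)/(q^2 + 13*q + 42)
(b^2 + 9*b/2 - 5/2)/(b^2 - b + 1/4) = 2*(b + 5)/(2*b - 1)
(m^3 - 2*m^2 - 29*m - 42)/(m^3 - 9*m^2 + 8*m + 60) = (m^2 - 4*m - 21)/(m^2 - 11*m + 30)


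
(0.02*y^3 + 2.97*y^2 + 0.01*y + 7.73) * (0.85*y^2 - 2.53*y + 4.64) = 0.017*y^5 + 2.4739*y^4 - 7.4128*y^3 + 20.326*y^2 - 19.5105*y + 35.8672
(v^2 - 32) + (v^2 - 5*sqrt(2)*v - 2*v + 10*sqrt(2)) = 2*v^2 - 5*sqrt(2)*v - 2*v - 32 + 10*sqrt(2)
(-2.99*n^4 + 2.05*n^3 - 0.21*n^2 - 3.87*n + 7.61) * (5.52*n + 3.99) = -16.5048*n^5 - 0.614100000000002*n^4 + 7.0203*n^3 - 22.2003*n^2 + 26.5659*n + 30.3639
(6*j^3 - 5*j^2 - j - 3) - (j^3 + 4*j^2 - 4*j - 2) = 5*j^3 - 9*j^2 + 3*j - 1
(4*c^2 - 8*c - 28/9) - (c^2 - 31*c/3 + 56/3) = 3*c^2 + 7*c/3 - 196/9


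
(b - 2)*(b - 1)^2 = b^3 - 4*b^2 + 5*b - 2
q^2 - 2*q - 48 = (q - 8)*(q + 6)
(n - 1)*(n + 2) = n^2 + n - 2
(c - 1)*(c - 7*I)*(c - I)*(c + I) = c^4 - c^3 - 7*I*c^3 + c^2 + 7*I*c^2 - c - 7*I*c + 7*I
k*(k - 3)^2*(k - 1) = k^4 - 7*k^3 + 15*k^2 - 9*k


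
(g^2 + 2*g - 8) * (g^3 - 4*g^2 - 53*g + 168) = g^5 - 2*g^4 - 69*g^3 + 94*g^2 + 760*g - 1344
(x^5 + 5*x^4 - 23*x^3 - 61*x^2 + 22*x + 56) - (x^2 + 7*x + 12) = x^5 + 5*x^4 - 23*x^3 - 62*x^2 + 15*x + 44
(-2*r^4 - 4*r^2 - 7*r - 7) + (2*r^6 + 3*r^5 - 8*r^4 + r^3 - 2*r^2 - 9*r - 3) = 2*r^6 + 3*r^5 - 10*r^4 + r^3 - 6*r^2 - 16*r - 10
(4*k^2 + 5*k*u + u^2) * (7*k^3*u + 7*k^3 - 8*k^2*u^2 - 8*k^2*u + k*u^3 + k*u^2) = 28*k^5*u + 28*k^5 + 3*k^4*u^2 + 3*k^4*u - 29*k^3*u^3 - 29*k^3*u^2 - 3*k^2*u^4 - 3*k^2*u^3 + k*u^5 + k*u^4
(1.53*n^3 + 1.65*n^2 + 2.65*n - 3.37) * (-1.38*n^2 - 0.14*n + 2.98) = -2.1114*n^5 - 2.4912*n^4 + 0.671400000000001*n^3 + 9.1966*n^2 + 8.3688*n - 10.0426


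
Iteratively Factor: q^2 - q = (q)*(q - 1)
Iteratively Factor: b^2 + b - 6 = (b + 3)*(b - 2)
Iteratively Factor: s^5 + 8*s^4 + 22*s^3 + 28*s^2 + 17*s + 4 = (s + 4)*(s^4 + 4*s^3 + 6*s^2 + 4*s + 1) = (s + 1)*(s + 4)*(s^3 + 3*s^2 + 3*s + 1) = (s + 1)^2*(s + 4)*(s^2 + 2*s + 1) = (s + 1)^3*(s + 4)*(s + 1)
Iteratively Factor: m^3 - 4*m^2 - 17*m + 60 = (m - 3)*(m^2 - m - 20) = (m - 5)*(m - 3)*(m + 4)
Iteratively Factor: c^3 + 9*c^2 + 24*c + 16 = (c + 1)*(c^2 + 8*c + 16) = (c + 1)*(c + 4)*(c + 4)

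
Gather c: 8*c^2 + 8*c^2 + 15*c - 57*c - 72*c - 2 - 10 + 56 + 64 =16*c^2 - 114*c + 108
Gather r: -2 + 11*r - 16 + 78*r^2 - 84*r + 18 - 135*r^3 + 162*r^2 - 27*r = -135*r^3 + 240*r^2 - 100*r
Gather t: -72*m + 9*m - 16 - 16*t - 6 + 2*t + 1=-63*m - 14*t - 21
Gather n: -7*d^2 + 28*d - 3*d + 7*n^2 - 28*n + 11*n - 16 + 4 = -7*d^2 + 25*d + 7*n^2 - 17*n - 12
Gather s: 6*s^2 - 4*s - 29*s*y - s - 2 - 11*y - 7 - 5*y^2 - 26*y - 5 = 6*s^2 + s*(-29*y - 5) - 5*y^2 - 37*y - 14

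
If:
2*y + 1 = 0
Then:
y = -1/2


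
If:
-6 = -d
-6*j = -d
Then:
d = 6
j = 1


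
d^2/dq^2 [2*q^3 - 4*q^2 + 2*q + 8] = 12*q - 8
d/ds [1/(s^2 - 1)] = -2*s/(s^2 - 1)^2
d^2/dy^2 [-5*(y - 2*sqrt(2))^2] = -10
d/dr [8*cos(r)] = -8*sin(r)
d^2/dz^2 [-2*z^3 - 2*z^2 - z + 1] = -12*z - 4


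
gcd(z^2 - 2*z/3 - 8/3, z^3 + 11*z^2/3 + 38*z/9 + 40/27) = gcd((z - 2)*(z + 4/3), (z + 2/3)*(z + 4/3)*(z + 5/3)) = z + 4/3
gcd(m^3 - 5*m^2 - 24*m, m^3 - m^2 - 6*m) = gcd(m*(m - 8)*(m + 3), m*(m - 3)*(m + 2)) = m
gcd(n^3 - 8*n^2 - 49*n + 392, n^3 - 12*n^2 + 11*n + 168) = n^2 - 15*n + 56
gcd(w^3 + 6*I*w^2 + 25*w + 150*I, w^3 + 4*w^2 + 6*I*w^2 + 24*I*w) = w + 6*I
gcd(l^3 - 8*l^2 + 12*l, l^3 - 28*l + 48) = l - 2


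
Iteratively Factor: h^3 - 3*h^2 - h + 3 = (h - 3)*(h^2 - 1) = (h - 3)*(h + 1)*(h - 1)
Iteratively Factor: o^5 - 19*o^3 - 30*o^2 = (o - 5)*(o^4 + 5*o^3 + 6*o^2) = (o - 5)*(o + 2)*(o^3 + 3*o^2) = (o - 5)*(o + 2)*(o + 3)*(o^2) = o*(o - 5)*(o + 2)*(o + 3)*(o)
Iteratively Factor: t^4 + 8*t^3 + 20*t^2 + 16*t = (t + 4)*(t^3 + 4*t^2 + 4*t) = (t + 2)*(t + 4)*(t^2 + 2*t) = t*(t + 2)*(t + 4)*(t + 2)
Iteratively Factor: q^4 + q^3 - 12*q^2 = (q)*(q^3 + q^2 - 12*q) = q^2*(q^2 + q - 12) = q^2*(q - 3)*(q + 4)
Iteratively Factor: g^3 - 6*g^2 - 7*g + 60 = (g - 4)*(g^2 - 2*g - 15) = (g - 4)*(g + 3)*(g - 5)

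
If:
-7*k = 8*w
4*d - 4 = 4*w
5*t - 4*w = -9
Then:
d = w + 1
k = -8*w/7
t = 4*w/5 - 9/5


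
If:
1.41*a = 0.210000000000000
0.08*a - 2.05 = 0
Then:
No Solution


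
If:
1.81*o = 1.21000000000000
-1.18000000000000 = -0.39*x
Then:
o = 0.67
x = 3.03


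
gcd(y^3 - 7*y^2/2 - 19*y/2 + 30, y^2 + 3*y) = y + 3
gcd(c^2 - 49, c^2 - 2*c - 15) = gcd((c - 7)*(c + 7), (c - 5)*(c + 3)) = 1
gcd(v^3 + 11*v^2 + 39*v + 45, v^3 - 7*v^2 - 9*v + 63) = v + 3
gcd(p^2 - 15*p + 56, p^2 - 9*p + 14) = p - 7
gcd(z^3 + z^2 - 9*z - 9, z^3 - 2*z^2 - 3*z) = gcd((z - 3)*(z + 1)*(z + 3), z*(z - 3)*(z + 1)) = z^2 - 2*z - 3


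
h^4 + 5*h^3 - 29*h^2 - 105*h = h*(h - 5)*(h + 3)*(h + 7)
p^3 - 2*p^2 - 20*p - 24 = (p - 6)*(p + 2)^2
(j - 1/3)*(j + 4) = j^2 + 11*j/3 - 4/3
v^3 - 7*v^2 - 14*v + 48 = (v - 8)*(v - 2)*(v + 3)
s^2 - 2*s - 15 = (s - 5)*(s + 3)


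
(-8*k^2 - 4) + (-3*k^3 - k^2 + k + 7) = -3*k^3 - 9*k^2 + k + 3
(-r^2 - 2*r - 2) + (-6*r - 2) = -r^2 - 8*r - 4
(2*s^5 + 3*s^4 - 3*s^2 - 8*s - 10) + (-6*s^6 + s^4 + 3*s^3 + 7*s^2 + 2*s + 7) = -6*s^6 + 2*s^5 + 4*s^4 + 3*s^3 + 4*s^2 - 6*s - 3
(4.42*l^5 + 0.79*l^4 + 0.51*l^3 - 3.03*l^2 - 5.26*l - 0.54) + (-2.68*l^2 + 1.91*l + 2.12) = 4.42*l^5 + 0.79*l^4 + 0.51*l^3 - 5.71*l^2 - 3.35*l + 1.58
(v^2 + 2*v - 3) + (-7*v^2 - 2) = -6*v^2 + 2*v - 5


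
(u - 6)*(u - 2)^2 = u^3 - 10*u^2 + 28*u - 24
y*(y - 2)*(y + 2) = y^3 - 4*y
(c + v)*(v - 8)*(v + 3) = c*v^2 - 5*c*v - 24*c + v^3 - 5*v^2 - 24*v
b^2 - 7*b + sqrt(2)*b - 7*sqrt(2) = (b - 7)*(b + sqrt(2))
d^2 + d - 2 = (d - 1)*(d + 2)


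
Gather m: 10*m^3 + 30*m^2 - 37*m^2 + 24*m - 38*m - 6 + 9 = 10*m^3 - 7*m^2 - 14*m + 3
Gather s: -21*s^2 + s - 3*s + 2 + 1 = -21*s^2 - 2*s + 3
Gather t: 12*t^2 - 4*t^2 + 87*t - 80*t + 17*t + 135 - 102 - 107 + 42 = 8*t^2 + 24*t - 32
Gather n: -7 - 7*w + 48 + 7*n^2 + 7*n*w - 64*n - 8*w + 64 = 7*n^2 + n*(7*w - 64) - 15*w + 105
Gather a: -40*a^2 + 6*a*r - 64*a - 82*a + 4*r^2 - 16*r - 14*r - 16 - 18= -40*a^2 + a*(6*r - 146) + 4*r^2 - 30*r - 34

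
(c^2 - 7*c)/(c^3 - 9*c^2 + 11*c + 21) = c/(c^2 - 2*c - 3)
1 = 1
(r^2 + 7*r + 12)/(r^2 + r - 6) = (r + 4)/(r - 2)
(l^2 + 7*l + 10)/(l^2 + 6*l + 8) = (l + 5)/(l + 4)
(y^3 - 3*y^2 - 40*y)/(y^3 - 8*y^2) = (y + 5)/y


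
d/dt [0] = 0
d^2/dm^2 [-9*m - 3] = 0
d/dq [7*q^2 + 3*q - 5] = 14*q + 3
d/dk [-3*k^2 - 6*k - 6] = -6*k - 6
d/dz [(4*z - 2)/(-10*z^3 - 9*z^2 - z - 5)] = 2*(40*z^3 - 12*z^2 - 18*z - 11)/(100*z^6 + 180*z^5 + 101*z^4 + 118*z^3 + 91*z^2 + 10*z + 25)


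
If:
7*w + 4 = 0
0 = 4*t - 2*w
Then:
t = -2/7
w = -4/7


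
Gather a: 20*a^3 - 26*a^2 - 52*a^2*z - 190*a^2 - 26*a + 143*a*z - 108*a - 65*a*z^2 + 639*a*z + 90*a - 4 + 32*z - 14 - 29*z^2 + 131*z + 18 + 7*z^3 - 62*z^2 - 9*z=20*a^3 + a^2*(-52*z - 216) + a*(-65*z^2 + 782*z - 44) + 7*z^3 - 91*z^2 + 154*z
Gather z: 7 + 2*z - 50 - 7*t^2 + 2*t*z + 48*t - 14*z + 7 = -7*t^2 + 48*t + z*(2*t - 12) - 36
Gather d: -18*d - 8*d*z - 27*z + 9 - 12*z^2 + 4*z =d*(-8*z - 18) - 12*z^2 - 23*z + 9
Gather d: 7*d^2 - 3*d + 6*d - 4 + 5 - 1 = 7*d^2 + 3*d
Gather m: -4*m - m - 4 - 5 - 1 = -5*m - 10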